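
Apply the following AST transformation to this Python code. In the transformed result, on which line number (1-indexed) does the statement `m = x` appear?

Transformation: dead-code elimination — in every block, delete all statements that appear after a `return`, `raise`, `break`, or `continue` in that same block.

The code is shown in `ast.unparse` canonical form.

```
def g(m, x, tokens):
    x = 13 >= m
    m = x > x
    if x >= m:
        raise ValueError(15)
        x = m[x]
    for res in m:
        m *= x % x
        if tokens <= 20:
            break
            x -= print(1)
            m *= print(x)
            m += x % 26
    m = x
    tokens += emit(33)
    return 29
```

10

Transformed code:
def g(m, x, tokens):
    x = 13 >= m
    m = x > x
    if x >= m:
        raise ValueError(15)
    for res in m:
        m *= x % x
        if tokens <= 20:
            break
    m = x
    tokens += emit(33)
    return 29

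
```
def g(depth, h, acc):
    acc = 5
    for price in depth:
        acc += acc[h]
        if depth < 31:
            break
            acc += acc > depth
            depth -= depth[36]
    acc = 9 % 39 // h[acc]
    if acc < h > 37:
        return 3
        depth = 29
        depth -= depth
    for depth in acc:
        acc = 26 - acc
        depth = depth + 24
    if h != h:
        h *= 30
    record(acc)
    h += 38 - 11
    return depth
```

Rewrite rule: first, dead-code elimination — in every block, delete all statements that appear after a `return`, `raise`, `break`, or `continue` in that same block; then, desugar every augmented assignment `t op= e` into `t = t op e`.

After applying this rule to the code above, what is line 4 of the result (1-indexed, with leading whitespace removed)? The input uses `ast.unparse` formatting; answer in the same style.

Transformed code:
def g(depth, h, acc):
    acc = 5
    for price in depth:
        acc = acc + acc[h]
        if depth < 31:
            break
    acc = 9 % 39 // h[acc]
    if acc < h > 37:
        return 3
    for depth in acc:
        acc = 26 - acc
        depth = depth + 24
    if h != h:
        h = h * 30
    record(acc)
    h = h + (38 - 11)
    return depth

acc = acc + acc[h]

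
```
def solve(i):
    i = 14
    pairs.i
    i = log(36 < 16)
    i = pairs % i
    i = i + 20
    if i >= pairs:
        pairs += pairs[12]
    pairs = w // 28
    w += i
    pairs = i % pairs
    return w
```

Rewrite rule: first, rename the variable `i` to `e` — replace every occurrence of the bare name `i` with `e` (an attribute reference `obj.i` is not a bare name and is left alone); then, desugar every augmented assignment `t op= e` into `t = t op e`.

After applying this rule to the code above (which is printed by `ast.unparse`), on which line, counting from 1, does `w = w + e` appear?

10

Transformed code:
def solve(e):
    e = 14
    pairs.i
    e = log(36 < 16)
    e = pairs % e
    e = e + 20
    if e >= pairs:
        pairs = pairs + pairs[12]
    pairs = w // 28
    w = w + e
    pairs = e % pairs
    return w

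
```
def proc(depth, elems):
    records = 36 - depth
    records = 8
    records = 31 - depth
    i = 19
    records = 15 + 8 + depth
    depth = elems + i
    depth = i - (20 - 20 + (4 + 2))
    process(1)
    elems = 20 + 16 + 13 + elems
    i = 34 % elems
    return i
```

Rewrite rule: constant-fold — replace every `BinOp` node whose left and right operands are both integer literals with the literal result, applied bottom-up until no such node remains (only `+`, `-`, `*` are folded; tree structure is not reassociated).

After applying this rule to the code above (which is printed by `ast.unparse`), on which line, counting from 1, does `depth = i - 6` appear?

Transformed code:
def proc(depth, elems):
    records = 36 - depth
    records = 8
    records = 31 - depth
    i = 19
    records = 23 + depth
    depth = elems + i
    depth = i - 6
    process(1)
    elems = 49 + elems
    i = 34 % elems
    return i

8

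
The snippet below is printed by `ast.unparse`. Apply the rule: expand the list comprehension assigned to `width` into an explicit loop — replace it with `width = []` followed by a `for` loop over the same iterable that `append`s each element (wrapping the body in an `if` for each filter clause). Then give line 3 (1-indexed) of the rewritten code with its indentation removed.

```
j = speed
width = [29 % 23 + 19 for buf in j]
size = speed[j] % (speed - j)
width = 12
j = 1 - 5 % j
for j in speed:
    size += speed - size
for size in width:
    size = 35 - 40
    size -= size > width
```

for buf in j:

Transformed code:
j = speed
width = []
for buf in j:
    width.append(29 % 23 + 19)
size = speed[j] % (speed - j)
width = 12
j = 1 - 5 % j
for j in speed:
    size += speed - size
for size in width:
    size = 35 - 40
    size -= size > width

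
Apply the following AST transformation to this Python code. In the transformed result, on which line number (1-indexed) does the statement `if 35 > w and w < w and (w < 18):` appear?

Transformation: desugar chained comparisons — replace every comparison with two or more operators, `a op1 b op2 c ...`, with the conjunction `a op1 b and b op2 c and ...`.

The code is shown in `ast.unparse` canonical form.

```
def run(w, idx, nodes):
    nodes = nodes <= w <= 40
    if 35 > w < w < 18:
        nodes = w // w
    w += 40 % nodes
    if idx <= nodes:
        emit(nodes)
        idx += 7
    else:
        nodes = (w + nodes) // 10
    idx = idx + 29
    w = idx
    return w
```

3

Transformed code:
def run(w, idx, nodes):
    nodes = nodes <= w and w <= 40
    if 35 > w and w < w and (w < 18):
        nodes = w // w
    w += 40 % nodes
    if idx <= nodes:
        emit(nodes)
        idx += 7
    else:
        nodes = (w + nodes) // 10
    idx = idx + 29
    w = idx
    return w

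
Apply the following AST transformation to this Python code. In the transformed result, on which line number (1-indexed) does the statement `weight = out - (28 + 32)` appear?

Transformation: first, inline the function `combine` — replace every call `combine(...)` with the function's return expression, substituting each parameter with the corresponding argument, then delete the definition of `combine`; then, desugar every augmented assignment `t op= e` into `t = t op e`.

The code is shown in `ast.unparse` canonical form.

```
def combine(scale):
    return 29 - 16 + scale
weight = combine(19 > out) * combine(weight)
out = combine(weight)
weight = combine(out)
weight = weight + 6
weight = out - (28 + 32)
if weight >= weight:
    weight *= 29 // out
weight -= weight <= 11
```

5

Transformed code:
weight = (29 - 16 + (19 > out)) * (29 - 16 + weight)
out = 29 - 16 + weight
weight = 29 - 16 + out
weight = weight + 6
weight = out - (28 + 32)
if weight >= weight:
    weight = weight * (29 // out)
weight = weight - (weight <= 11)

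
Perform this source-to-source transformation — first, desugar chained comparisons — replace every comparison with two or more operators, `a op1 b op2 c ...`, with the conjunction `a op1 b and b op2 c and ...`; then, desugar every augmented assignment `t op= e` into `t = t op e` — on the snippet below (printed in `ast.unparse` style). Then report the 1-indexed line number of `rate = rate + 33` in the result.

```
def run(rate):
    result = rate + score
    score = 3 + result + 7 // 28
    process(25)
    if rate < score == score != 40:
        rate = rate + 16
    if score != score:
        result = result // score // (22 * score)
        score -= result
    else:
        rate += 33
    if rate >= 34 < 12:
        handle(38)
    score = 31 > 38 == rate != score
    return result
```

Transformed code:
def run(rate):
    result = rate + score
    score = 3 + result + 7 // 28
    process(25)
    if rate < score and score == score and (score != 40):
        rate = rate + 16
    if score != score:
        result = result // score // (22 * score)
        score = score - result
    else:
        rate = rate + 33
    if rate >= 34 and 34 < 12:
        handle(38)
    score = 31 > 38 and 38 == rate and (rate != score)
    return result

11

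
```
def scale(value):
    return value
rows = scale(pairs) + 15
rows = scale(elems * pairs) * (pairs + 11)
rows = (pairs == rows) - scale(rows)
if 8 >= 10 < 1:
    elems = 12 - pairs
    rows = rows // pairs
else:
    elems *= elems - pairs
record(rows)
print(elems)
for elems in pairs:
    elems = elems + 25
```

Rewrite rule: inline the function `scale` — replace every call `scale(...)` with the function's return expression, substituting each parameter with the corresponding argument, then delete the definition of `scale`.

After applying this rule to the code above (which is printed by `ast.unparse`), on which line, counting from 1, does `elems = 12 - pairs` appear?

5

Transformed code:
rows = pairs + 15
rows = elems * pairs * (pairs + 11)
rows = (pairs == rows) - rows
if 8 >= 10 < 1:
    elems = 12 - pairs
    rows = rows // pairs
else:
    elems *= elems - pairs
record(rows)
print(elems)
for elems in pairs:
    elems = elems + 25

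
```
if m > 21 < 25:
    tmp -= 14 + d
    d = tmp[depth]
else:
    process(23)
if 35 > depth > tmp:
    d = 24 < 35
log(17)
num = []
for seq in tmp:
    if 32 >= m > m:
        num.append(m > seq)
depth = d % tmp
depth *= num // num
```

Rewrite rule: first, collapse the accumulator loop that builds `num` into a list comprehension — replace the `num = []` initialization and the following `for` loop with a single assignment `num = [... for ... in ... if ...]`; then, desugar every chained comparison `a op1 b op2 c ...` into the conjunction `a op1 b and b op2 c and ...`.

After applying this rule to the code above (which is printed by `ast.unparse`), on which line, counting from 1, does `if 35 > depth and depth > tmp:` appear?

6

Transformed code:
if m > 21 and 21 < 25:
    tmp -= 14 + d
    d = tmp[depth]
else:
    process(23)
if 35 > depth and depth > tmp:
    d = 24 < 35
log(17)
num = [m > seq for seq in tmp if 32 >= m and m > m]
depth = d % tmp
depth *= num // num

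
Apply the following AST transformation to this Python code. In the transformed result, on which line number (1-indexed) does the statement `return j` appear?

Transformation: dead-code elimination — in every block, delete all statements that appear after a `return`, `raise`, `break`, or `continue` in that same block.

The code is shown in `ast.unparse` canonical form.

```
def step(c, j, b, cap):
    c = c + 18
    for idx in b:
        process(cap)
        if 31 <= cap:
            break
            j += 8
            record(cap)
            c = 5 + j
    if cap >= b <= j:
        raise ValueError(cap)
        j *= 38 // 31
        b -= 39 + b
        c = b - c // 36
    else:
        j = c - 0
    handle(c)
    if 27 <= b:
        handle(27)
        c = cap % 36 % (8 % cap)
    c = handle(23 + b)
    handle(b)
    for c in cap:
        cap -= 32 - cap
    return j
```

Transformed code:
def step(c, j, b, cap):
    c = c + 18
    for idx in b:
        process(cap)
        if 31 <= cap:
            break
    if cap >= b <= j:
        raise ValueError(cap)
    else:
        j = c - 0
    handle(c)
    if 27 <= b:
        handle(27)
        c = cap % 36 % (8 % cap)
    c = handle(23 + b)
    handle(b)
    for c in cap:
        cap -= 32 - cap
    return j

19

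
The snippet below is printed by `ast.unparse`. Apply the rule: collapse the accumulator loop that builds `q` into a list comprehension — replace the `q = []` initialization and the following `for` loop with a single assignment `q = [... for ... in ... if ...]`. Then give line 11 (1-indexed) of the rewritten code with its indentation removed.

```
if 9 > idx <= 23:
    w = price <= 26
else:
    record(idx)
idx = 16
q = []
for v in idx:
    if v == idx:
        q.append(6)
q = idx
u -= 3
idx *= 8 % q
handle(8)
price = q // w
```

price = q // w

Transformed code:
if 9 > idx <= 23:
    w = price <= 26
else:
    record(idx)
idx = 16
q = [6 for v in idx if v == idx]
q = idx
u -= 3
idx *= 8 % q
handle(8)
price = q // w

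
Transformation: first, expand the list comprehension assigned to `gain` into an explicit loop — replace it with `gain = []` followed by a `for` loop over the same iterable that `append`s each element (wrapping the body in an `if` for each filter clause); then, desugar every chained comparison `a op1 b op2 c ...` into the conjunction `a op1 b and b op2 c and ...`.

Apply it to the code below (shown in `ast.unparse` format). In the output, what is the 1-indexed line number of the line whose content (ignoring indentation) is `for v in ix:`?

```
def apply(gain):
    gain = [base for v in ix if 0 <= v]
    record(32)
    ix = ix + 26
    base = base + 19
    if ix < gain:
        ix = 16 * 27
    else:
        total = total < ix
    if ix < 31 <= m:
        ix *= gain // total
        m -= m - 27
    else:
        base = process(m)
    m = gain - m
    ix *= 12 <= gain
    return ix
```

3

Transformed code:
def apply(gain):
    gain = []
    for v in ix:
        if 0 <= v:
            gain.append(base)
    record(32)
    ix = ix + 26
    base = base + 19
    if ix < gain:
        ix = 16 * 27
    else:
        total = total < ix
    if ix < 31 and 31 <= m:
        ix *= gain // total
        m -= m - 27
    else:
        base = process(m)
    m = gain - m
    ix *= 12 <= gain
    return ix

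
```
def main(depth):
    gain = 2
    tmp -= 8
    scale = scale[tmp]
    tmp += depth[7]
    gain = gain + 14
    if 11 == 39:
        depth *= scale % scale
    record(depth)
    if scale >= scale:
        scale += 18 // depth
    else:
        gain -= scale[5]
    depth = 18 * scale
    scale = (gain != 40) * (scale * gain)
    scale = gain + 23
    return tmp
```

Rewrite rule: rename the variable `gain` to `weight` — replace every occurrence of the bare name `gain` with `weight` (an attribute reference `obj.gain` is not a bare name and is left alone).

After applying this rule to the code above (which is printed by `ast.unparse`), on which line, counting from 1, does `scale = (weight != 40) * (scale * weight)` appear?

15

Transformed code:
def main(depth):
    weight = 2
    tmp -= 8
    scale = scale[tmp]
    tmp += depth[7]
    weight = weight + 14
    if 11 == 39:
        depth *= scale % scale
    record(depth)
    if scale >= scale:
        scale += 18 // depth
    else:
        weight -= scale[5]
    depth = 18 * scale
    scale = (weight != 40) * (scale * weight)
    scale = weight + 23
    return tmp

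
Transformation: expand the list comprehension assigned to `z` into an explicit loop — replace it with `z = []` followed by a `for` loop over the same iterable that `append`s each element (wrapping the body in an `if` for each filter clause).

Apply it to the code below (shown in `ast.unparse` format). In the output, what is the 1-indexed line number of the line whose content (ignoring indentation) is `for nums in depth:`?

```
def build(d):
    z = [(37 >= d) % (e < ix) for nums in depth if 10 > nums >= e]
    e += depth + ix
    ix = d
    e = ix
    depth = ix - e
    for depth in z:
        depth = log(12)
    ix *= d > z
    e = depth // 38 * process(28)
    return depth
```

3

Transformed code:
def build(d):
    z = []
    for nums in depth:
        if 10 > nums >= e:
            z.append((37 >= d) % (e < ix))
    e += depth + ix
    ix = d
    e = ix
    depth = ix - e
    for depth in z:
        depth = log(12)
    ix *= d > z
    e = depth // 38 * process(28)
    return depth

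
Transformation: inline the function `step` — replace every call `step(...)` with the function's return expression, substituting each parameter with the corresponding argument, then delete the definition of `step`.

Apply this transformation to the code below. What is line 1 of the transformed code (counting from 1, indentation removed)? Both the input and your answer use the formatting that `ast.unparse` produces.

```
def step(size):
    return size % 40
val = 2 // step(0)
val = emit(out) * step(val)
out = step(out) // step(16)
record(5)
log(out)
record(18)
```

val = 2 // (0 % 40)

Transformed code:
val = 2 // (0 % 40)
val = emit(out) * (val % 40)
out = out % 40 // (16 % 40)
record(5)
log(out)
record(18)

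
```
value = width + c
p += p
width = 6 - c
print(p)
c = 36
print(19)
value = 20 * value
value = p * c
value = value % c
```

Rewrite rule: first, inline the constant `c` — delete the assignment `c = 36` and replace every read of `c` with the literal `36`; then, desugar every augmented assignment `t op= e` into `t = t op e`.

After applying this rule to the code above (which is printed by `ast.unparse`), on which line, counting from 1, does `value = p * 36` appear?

Transformed code:
value = width + 36
p = p + p
width = 6 - 36
print(p)
print(19)
value = 20 * value
value = p * 36
value = value % 36

7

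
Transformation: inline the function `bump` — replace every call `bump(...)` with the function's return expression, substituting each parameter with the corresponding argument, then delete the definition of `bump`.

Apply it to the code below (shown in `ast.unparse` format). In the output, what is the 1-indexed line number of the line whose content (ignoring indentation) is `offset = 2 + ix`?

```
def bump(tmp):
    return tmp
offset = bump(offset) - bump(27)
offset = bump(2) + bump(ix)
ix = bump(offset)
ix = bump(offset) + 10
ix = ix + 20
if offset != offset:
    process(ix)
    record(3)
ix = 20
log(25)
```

Transformed code:
offset = offset - 27
offset = 2 + ix
ix = offset
ix = offset + 10
ix = ix + 20
if offset != offset:
    process(ix)
    record(3)
ix = 20
log(25)

2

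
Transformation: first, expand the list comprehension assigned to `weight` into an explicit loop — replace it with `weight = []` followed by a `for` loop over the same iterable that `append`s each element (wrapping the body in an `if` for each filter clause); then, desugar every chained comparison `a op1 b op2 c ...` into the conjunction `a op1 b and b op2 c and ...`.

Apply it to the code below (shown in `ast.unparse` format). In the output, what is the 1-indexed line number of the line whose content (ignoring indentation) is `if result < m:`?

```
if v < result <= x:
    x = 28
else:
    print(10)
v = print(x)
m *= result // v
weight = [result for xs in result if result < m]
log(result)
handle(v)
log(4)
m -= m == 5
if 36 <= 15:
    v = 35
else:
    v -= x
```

Transformed code:
if v < result and result <= x:
    x = 28
else:
    print(10)
v = print(x)
m *= result // v
weight = []
for xs in result:
    if result < m:
        weight.append(result)
log(result)
handle(v)
log(4)
m -= m == 5
if 36 <= 15:
    v = 35
else:
    v -= x

9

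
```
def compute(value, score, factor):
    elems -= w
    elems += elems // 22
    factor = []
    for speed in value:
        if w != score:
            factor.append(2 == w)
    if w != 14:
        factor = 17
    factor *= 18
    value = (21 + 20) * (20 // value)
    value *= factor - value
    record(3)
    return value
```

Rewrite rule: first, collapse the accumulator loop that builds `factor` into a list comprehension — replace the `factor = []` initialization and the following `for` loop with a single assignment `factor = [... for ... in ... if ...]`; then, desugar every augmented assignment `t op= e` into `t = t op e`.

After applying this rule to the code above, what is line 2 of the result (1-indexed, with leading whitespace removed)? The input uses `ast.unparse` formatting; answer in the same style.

Transformed code:
def compute(value, score, factor):
    elems = elems - w
    elems = elems + elems // 22
    factor = [2 == w for speed in value if w != score]
    if w != 14:
        factor = 17
    factor = factor * 18
    value = (21 + 20) * (20 // value)
    value = value * (factor - value)
    record(3)
    return value

elems = elems - w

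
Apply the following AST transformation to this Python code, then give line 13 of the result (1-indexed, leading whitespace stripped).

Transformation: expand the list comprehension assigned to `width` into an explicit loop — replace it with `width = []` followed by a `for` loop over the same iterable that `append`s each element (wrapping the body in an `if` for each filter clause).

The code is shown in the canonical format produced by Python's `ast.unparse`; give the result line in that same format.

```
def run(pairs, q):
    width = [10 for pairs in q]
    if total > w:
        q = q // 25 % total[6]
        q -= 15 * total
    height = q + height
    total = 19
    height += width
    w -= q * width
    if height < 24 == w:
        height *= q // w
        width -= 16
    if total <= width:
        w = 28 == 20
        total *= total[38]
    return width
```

height *= q // w

Transformed code:
def run(pairs, q):
    width = []
    for pairs in q:
        width.append(10)
    if total > w:
        q = q // 25 % total[6]
        q -= 15 * total
    height = q + height
    total = 19
    height += width
    w -= q * width
    if height < 24 == w:
        height *= q // w
        width -= 16
    if total <= width:
        w = 28 == 20
        total *= total[38]
    return width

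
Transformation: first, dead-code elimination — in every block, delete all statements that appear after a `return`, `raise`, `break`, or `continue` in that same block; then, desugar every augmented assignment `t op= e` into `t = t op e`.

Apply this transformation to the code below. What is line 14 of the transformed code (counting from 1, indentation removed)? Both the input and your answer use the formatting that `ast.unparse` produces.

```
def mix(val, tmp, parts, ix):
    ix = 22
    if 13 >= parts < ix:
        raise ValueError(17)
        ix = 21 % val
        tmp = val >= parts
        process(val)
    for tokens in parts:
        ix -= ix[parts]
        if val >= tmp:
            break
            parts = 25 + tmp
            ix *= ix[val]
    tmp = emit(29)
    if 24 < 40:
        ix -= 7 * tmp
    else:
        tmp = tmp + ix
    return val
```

Transformed code:
def mix(val, tmp, parts, ix):
    ix = 22
    if 13 >= parts < ix:
        raise ValueError(17)
    for tokens in parts:
        ix = ix - ix[parts]
        if val >= tmp:
            break
    tmp = emit(29)
    if 24 < 40:
        ix = ix - 7 * tmp
    else:
        tmp = tmp + ix
    return val

return val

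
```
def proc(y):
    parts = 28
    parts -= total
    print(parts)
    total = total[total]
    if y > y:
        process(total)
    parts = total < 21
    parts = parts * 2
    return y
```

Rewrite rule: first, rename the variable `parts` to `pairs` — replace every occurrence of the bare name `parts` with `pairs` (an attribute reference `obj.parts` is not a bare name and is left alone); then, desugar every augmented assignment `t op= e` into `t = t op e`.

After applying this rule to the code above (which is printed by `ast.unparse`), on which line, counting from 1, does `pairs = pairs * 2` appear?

9

Transformed code:
def proc(y):
    pairs = 28
    pairs = pairs - total
    print(pairs)
    total = total[total]
    if y > y:
        process(total)
    pairs = total < 21
    pairs = pairs * 2
    return y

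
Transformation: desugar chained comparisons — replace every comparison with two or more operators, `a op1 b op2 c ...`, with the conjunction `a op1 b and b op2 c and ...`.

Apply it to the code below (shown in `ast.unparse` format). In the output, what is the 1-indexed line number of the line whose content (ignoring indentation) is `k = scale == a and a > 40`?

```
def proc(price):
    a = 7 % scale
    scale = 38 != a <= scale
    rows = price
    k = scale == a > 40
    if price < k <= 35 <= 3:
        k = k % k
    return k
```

Transformed code:
def proc(price):
    a = 7 % scale
    scale = 38 != a and a <= scale
    rows = price
    k = scale == a and a > 40
    if price < k and k <= 35 and (35 <= 3):
        k = k % k
    return k

5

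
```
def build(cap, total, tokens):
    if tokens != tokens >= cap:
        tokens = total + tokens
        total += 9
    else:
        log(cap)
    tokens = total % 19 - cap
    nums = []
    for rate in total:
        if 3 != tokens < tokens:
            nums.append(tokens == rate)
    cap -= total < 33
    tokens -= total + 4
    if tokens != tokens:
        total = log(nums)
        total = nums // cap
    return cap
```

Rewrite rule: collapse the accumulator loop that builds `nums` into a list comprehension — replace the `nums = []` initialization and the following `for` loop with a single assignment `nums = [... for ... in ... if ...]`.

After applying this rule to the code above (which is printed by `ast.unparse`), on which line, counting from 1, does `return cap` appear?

Transformed code:
def build(cap, total, tokens):
    if tokens != tokens >= cap:
        tokens = total + tokens
        total += 9
    else:
        log(cap)
    tokens = total % 19 - cap
    nums = [tokens == rate for rate in total if 3 != tokens < tokens]
    cap -= total < 33
    tokens -= total + 4
    if tokens != tokens:
        total = log(nums)
        total = nums // cap
    return cap

14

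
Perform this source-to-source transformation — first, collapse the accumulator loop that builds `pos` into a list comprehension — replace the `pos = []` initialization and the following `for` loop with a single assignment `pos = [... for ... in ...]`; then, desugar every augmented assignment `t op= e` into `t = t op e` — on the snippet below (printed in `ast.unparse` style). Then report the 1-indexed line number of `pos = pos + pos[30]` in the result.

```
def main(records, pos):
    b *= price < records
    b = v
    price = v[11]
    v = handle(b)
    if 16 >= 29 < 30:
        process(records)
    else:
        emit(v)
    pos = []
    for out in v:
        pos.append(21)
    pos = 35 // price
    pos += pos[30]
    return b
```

12

Transformed code:
def main(records, pos):
    b = b * (price < records)
    b = v
    price = v[11]
    v = handle(b)
    if 16 >= 29 < 30:
        process(records)
    else:
        emit(v)
    pos = [21 for out in v]
    pos = 35 // price
    pos = pos + pos[30]
    return b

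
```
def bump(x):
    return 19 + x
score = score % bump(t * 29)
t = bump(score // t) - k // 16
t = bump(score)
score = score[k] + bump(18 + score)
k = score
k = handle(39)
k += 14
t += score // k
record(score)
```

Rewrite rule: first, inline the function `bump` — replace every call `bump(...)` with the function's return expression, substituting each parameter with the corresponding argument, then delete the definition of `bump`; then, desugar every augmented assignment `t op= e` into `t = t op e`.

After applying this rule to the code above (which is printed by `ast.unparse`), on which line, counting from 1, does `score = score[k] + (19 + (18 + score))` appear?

4

Transformed code:
score = score % (19 + t * 29)
t = 19 + score // t - k // 16
t = 19 + score
score = score[k] + (19 + (18 + score))
k = score
k = handle(39)
k = k + 14
t = t + score // k
record(score)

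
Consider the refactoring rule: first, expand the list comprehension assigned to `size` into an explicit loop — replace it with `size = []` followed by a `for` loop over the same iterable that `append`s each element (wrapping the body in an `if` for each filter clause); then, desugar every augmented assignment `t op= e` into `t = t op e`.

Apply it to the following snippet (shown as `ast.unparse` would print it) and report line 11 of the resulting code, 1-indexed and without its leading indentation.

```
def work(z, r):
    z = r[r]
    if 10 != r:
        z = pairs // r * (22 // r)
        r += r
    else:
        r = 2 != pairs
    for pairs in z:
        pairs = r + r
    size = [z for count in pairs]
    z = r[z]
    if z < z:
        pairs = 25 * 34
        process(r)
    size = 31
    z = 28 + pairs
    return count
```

for count in pairs:

Transformed code:
def work(z, r):
    z = r[r]
    if 10 != r:
        z = pairs // r * (22 // r)
        r = r + r
    else:
        r = 2 != pairs
    for pairs in z:
        pairs = r + r
    size = []
    for count in pairs:
        size.append(z)
    z = r[z]
    if z < z:
        pairs = 25 * 34
        process(r)
    size = 31
    z = 28 + pairs
    return count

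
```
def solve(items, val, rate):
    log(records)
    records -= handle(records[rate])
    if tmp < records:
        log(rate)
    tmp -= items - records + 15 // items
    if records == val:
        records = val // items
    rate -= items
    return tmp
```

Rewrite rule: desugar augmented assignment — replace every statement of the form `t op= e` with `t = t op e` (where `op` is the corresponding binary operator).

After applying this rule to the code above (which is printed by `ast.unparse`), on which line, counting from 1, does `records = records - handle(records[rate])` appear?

Transformed code:
def solve(items, val, rate):
    log(records)
    records = records - handle(records[rate])
    if tmp < records:
        log(rate)
    tmp = tmp - (items - records + 15 // items)
    if records == val:
        records = val // items
    rate = rate - items
    return tmp

3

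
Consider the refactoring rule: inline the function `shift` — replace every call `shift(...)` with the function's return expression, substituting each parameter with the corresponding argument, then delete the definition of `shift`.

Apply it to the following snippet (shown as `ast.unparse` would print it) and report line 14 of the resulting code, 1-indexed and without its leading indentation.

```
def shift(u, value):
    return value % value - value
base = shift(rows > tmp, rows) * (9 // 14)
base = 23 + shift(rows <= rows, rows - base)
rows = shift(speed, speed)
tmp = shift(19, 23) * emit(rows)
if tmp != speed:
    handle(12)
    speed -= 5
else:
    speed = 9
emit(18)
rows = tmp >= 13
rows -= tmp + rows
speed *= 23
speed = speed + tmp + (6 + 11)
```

speed = speed + tmp + (6 + 11)

Transformed code:
base = (rows % rows - rows) * (9 // 14)
base = 23 + ((rows - base) % (rows - base) - (rows - base))
rows = speed % speed - speed
tmp = (23 % 23 - 23) * emit(rows)
if tmp != speed:
    handle(12)
    speed -= 5
else:
    speed = 9
emit(18)
rows = tmp >= 13
rows -= tmp + rows
speed *= 23
speed = speed + tmp + (6 + 11)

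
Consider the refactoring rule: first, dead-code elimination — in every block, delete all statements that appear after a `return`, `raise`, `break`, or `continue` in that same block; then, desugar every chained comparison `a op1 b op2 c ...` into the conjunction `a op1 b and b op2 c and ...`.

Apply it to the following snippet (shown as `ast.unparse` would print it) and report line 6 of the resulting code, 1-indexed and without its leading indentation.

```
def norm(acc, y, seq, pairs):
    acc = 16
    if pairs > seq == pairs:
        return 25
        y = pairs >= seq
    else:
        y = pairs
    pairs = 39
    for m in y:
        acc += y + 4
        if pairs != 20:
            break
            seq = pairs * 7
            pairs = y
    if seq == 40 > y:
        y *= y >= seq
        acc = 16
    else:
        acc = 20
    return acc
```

Transformed code:
def norm(acc, y, seq, pairs):
    acc = 16
    if pairs > seq and seq == pairs:
        return 25
    else:
        y = pairs
    pairs = 39
    for m in y:
        acc += y + 4
        if pairs != 20:
            break
    if seq == 40 and 40 > y:
        y *= y >= seq
        acc = 16
    else:
        acc = 20
    return acc

y = pairs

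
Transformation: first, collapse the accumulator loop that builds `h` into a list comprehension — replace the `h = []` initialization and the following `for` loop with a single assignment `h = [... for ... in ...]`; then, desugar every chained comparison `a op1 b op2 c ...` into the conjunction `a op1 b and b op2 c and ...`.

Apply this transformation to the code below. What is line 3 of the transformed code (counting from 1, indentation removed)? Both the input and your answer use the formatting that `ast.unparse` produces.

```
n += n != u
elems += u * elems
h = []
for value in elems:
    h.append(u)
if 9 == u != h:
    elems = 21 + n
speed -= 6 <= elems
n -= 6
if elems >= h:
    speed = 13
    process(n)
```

Transformed code:
n += n != u
elems += u * elems
h = [u for value in elems]
if 9 == u and u != h:
    elems = 21 + n
speed -= 6 <= elems
n -= 6
if elems >= h:
    speed = 13
    process(n)

h = [u for value in elems]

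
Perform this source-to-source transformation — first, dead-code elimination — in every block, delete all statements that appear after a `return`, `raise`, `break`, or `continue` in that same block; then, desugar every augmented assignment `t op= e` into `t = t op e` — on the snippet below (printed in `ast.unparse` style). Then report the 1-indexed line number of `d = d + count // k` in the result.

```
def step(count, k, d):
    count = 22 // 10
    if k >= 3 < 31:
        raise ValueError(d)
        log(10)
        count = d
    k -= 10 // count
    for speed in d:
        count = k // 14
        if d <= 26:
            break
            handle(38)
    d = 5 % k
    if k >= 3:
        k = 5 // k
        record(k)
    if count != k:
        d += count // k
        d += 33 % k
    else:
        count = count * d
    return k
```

15

Transformed code:
def step(count, k, d):
    count = 22 // 10
    if k >= 3 < 31:
        raise ValueError(d)
    k = k - 10 // count
    for speed in d:
        count = k // 14
        if d <= 26:
            break
    d = 5 % k
    if k >= 3:
        k = 5 // k
        record(k)
    if count != k:
        d = d + count // k
        d = d + 33 % k
    else:
        count = count * d
    return k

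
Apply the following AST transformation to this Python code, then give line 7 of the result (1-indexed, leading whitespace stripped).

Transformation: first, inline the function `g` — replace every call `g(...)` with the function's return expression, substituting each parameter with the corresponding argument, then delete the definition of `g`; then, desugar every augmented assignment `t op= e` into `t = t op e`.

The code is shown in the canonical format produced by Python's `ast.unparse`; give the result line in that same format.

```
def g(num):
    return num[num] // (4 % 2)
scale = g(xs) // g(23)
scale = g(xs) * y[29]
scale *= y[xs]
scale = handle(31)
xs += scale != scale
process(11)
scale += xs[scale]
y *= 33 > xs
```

Transformed code:
scale = xs[xs] // (4 % 2) // (23[23] // (4 % 2))
scale = xs[xs] // (4 % 2) * y[29]
scale = scale * y[xs]
scale = handle(31)
xs = xs + (scale != scale)
process(11)
scale = scale + xs[scale]
y = y * (33 > xs)

scale = scale + xs[scale]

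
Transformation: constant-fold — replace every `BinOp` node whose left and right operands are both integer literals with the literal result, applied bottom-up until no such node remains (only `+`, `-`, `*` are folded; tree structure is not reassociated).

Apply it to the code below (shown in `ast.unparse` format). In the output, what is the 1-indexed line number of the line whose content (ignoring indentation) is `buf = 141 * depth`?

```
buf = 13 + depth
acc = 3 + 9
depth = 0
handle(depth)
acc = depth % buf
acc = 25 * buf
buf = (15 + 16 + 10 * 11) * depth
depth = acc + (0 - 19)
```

7

Transformed code:
buf = 13 + depth
acc = 12
depth = 0
handle(depth)
acc = depth % buf
acc = 25 * buf
buf = 141 * depth
depth = acc + -19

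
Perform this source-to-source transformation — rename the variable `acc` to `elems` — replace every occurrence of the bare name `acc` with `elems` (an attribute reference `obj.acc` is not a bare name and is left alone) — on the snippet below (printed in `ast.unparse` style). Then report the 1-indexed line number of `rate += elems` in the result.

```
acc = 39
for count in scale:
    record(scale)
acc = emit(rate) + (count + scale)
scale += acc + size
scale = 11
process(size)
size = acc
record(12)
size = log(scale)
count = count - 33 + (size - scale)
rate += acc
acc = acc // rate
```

Transformed code:
elems = 39
for count in scale:
    record(scale)
elems = emit(rate) + (count + scale)
scale += elems + size
scale = 11
process(size)
size = elems
record(12)
size = log(scale)
count = count - 33 + (size - scale)
rate += elems
elems = elems // rate

12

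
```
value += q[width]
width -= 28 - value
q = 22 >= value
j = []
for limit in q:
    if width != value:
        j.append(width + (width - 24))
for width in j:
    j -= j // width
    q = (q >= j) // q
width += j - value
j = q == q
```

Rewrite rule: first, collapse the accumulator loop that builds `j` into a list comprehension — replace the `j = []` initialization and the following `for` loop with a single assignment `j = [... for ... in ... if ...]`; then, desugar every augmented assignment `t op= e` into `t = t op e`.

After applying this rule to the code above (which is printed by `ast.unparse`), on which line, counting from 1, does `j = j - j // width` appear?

6

Transformed code:
value = value + q[width]
width = width - (28 - value)
q = 22 >= value
j = [width + (width - 24) for limit in q if width != value]
for width in j:
    j = j - j // width
    q = (q >= j) // q
width = width + (j - value)
j = q == q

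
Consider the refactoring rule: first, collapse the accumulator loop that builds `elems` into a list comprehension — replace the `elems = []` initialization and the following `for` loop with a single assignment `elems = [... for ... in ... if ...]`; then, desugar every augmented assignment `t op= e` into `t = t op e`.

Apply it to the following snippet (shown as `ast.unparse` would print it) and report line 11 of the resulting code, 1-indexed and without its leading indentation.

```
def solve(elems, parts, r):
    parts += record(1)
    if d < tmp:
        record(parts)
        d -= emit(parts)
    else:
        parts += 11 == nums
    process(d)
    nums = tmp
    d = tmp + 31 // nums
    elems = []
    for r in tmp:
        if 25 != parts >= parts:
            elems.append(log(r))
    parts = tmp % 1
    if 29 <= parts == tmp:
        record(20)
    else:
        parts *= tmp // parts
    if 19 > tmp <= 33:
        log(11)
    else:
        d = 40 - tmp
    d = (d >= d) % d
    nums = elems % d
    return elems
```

elems = [log(r) for r in tmp if 25 != parts >= parts]

Transformed code:
def solve(elems, parts, r):
    parts = parts + record(1)
    if d < tmp:
        record(parts)
        d = d - emit(parts)
    else:
        parts = parts + (11 == nums)
    process(d)
    nums = tmp
    d = tmp + 31 // nums
    elems = [log(r) for r in tmp if 25 != parts >= parts]
    parts = tmp % 1
    if 29 <= parts == tmp:
        record(20)
    else:
        parts = parts * (tmp // parts)
    if 19 > tmp <= 33:
        log(11)
    else:
        d = 40 - tmp
    d = (d >= d) % d
    nums = elems % d
    return elems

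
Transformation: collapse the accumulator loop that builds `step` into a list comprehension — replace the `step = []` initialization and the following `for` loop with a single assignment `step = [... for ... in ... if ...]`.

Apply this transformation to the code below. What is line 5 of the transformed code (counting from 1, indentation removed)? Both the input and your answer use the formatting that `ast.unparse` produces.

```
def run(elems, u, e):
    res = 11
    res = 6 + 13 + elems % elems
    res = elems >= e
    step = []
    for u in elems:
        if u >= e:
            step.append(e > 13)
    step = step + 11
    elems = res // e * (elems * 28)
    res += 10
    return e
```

Transformed code:
def run(elems, u, e):
    res = 11
    res = 6 + 13 + elems % elems
    res = elems >= e
    step = [e > 13 for u in elems if u >= e]
    step = step + 11
    elems = res // e * (elems * 28)
    res += 10
    return e

step = [e > 13 for u in elems if u >= e]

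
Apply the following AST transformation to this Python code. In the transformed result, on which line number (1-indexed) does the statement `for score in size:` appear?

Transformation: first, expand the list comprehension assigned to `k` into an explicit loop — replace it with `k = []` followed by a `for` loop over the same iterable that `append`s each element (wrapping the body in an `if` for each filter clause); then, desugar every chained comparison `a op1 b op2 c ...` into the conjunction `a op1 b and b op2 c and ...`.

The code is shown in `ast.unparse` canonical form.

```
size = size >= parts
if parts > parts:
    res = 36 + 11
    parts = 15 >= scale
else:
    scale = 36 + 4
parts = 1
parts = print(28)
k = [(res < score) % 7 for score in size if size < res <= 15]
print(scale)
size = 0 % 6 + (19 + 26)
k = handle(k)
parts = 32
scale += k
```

10

Transformed code:
size = size >= parts
if parts > parts:
    res = 36 + 11
    parts = 15 >= scale
else:
    scale = 36 + 4
parts = 1
parts = print(28)
k = []
for score in size:
    if size < res and res <= 15:
        k.append((res < score) % 7)
print(scale)
size = 0 % 6 + (19 + 26)
k = handle(k)
parts = 32
scale += k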